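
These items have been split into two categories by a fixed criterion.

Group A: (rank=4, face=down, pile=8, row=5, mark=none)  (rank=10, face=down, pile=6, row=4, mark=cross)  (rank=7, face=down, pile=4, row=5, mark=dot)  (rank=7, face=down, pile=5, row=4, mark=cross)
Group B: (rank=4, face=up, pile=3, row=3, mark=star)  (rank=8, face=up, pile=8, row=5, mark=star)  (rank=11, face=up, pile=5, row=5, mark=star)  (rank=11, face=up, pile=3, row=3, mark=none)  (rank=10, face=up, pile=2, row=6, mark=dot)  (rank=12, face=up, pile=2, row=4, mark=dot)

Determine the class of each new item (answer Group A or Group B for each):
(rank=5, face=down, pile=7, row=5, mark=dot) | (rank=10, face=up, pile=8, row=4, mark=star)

Group A, Group B

The rule appears to be: face is down.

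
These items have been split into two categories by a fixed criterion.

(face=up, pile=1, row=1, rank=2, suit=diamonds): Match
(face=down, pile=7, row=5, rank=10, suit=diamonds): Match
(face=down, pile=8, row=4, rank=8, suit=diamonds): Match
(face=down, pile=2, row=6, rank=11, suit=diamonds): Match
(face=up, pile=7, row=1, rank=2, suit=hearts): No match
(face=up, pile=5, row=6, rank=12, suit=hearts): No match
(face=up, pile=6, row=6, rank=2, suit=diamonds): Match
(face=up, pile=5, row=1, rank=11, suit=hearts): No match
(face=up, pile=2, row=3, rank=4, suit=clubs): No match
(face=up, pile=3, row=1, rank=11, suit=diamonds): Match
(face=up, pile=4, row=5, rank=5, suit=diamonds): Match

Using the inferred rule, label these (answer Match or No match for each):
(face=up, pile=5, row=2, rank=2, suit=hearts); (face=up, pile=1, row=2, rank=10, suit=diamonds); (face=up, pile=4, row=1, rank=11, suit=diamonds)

A rule that fits every label: suit is diamonds — true of each 'Match' example, false of each 'No match' one.
(face=up, pile=5, row=2, rank=2, suit=hearts) → suit is hearts → No match.
(face=up, pile=1, row=2, rank=10, suit=diamonds) → suit is diamonds → Match.
(face=up, pile=4, row=1, rank=11, suit=diamonds) → suit is diamonds → Match.

No match, Match, Match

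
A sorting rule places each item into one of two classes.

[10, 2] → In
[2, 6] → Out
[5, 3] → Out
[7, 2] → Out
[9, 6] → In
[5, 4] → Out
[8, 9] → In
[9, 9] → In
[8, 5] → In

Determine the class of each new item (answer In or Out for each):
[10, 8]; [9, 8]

In, In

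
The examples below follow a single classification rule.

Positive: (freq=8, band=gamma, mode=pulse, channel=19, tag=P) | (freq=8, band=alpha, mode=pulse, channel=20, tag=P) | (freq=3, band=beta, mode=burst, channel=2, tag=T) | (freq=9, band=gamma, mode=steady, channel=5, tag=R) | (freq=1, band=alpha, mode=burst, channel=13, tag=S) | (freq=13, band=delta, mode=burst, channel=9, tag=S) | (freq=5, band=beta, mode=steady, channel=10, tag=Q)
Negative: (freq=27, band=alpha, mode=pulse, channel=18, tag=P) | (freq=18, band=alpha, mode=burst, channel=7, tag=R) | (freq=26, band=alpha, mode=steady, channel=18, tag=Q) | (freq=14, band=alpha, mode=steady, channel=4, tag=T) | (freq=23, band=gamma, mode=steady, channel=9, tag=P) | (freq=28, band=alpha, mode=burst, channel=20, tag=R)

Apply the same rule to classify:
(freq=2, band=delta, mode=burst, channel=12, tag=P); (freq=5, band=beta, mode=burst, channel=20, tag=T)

Positive, Positive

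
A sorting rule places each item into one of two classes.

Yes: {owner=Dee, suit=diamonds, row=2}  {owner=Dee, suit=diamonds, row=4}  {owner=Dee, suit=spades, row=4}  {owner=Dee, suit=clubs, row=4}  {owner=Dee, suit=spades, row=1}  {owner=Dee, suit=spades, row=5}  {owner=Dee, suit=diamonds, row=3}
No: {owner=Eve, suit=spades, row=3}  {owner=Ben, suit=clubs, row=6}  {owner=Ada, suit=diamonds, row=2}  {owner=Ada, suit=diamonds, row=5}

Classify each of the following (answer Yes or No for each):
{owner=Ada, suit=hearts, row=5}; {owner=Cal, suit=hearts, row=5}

No, No

The rule appears to be: owner is Dee.
{owner=Ada, suit=hearts, row=5}: owner is Ada — lacks this property, so No. {owner=Cal, suit=hearts, row=5}: owner is Cal — lacks this property, so No.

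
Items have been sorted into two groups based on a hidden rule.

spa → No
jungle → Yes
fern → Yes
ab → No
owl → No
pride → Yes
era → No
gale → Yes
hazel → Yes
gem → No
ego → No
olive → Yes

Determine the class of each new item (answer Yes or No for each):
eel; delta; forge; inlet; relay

No, Yes, Yes, Yes, Yes

The common property of the 'Yes' items is: length ≥ 4. No 'No' item has it.
eel: length 3, fails this test → No.
delta: length 5, satisfies this → Yes.
forge: length 5, satisfies this → Yes.
inlet: length 5, satisfies this → Yes.
relay: length 5, satisfies this → Yes.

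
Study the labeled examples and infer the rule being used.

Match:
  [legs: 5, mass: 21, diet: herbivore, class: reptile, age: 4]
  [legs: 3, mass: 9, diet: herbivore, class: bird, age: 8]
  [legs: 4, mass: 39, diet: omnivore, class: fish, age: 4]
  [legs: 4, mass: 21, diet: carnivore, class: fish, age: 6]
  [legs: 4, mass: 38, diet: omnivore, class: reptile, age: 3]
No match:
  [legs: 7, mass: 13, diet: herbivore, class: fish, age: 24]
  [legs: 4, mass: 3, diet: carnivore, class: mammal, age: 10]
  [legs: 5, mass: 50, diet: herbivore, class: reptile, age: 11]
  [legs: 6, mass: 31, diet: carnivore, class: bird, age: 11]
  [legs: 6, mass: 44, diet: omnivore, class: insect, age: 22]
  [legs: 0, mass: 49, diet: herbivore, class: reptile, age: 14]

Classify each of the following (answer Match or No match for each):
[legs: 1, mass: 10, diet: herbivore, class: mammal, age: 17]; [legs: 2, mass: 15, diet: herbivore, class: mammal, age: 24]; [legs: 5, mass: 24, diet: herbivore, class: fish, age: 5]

The rule appears to be: age ≤ 8.
[legs: 1, mass: 10, diet: herbivore, class: mammal, age: 17]: No match (age = 17). [legs: 2, mass: 15, diet: herbivore, class: mammal, age: 24]: No match (age = 24). [legs: 5, mass: 24, diet: herbivore, class: fish, age: 5]: Match (age = 5).

No match, No match, Match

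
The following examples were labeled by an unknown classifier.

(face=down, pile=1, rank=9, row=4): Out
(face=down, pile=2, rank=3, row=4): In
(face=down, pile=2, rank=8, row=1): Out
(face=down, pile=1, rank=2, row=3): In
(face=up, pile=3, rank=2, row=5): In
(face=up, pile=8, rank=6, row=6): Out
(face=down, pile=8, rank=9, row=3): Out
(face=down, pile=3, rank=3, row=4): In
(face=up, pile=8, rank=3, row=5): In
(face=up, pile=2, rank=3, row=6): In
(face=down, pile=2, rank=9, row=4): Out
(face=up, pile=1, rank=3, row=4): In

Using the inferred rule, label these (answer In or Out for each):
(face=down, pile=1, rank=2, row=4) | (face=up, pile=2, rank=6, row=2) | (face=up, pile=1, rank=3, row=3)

In, Out, In

Every 'In' example satisfies: rank ≤ 3. None of the 'Out' examples do.
(face=down, pile=1, rank=2, row=4) → rank = 2 → In.
(face=up, pile=2, rank=6, row=2) → rank = 6 → Out.
(face=up, pile=1, rank=3, row=3) → rank = 3 → In.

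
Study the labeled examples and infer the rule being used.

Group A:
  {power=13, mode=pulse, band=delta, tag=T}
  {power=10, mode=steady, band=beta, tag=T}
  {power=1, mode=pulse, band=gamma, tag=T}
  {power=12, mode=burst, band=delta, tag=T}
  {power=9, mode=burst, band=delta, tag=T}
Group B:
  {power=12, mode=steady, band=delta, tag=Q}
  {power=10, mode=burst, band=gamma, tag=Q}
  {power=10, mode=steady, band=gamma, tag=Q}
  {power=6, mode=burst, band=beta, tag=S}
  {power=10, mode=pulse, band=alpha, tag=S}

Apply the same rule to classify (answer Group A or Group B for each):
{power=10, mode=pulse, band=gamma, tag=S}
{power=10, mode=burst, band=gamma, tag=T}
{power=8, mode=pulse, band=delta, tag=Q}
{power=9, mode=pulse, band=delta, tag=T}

Group B, Group A, Group B, Group A

Every 'Group A' example satisfies: tag is T. None of the 'Group B' examples do.
{power=10, mode=pulse, band=gamma, tag=S}: Group B (tag is S).
{power=10, mode=burst, band=gamma, tag=T}: Group A (tag is T).
{power=8, mode=pulse, band=delta, tag=Q}: Group B (tag is Q).
{power=9, mode=pulse, band=delta, tag=T}: Group A (tag is T).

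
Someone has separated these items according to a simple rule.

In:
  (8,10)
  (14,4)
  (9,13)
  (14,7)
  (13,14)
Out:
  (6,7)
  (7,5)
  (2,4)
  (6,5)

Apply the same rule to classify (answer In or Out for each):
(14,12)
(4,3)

In, Out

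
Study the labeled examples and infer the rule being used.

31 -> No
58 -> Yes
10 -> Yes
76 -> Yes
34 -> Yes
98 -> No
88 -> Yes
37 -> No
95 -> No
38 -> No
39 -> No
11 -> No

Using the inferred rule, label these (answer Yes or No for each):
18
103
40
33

No, No, Yes, No

The pattern is that an item is 'Yes' exactly when: ≡ 4 (mod 6).
18 → 18 mod 6 = 0 → No. 103 → 103 mod 6 = 1 → No. 40 → 40 mod 6 = 4 → Yes. 33 → 33 mod 6 = 3 → No.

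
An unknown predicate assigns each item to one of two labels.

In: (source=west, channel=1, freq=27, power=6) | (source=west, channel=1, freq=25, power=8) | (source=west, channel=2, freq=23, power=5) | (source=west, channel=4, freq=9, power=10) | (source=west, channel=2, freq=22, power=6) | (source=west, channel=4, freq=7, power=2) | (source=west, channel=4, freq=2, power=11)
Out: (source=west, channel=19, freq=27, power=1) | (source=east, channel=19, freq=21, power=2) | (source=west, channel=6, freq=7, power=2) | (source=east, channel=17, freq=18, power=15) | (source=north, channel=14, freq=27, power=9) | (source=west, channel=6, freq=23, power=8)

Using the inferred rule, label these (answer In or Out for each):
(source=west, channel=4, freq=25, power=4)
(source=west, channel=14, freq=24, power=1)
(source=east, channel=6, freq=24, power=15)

The classifier is using: channel ≤ 4.
(source=west, channel=4, freq=25, power=4) → channel = 4 → In.
(source=west, channel=14, freq=24, power=1) → channel = 14 → Out.
(source=east, channel=6, freq=24, power=15) → channel = 6 → Out.

In, Out, Out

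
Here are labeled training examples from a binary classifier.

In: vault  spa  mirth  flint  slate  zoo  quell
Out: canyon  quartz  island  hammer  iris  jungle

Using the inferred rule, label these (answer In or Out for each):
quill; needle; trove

Rule: odd length. This holds for each 'In' example and fails for each 'Out' one.
quill — length 5, hence In.
needle — length 6, hence Out.
trove — length 5, hence In.

In, Out, In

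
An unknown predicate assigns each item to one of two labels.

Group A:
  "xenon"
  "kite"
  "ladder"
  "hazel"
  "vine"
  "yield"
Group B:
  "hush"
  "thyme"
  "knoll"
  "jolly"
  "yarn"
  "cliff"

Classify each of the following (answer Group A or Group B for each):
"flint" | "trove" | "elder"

Group B, Group A, Group A

The distinguishing property — has ≥ 2 vowels — holds for all the 'Group A' cases and none of the 'Group B' cases.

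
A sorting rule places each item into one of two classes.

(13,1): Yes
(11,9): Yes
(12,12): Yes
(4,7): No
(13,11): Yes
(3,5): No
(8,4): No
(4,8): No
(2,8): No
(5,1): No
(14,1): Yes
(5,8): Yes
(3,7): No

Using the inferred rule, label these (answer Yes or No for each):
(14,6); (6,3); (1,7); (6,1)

Yes, No, No, No

'Yes' ⟺ sum ≥ 13.
(14,6) → 14+6 = 20 → Yes.
(6,3) → 6+3 = 9 → No.
(1,7) → 1+7 = 8 → No.
(6,1) → 6+1 = 7 → No.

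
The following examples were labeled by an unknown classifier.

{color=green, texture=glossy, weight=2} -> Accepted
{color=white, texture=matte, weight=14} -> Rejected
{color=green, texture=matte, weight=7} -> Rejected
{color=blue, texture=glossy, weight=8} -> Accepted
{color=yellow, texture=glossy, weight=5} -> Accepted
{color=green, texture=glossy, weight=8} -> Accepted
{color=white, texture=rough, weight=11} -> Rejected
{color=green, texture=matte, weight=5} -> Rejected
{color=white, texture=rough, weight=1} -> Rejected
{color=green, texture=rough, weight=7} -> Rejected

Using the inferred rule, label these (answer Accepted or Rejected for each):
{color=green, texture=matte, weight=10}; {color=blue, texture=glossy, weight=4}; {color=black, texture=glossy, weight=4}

Rule: texture is glossy. This holds for each 'Accepted' example and fails for each 'Rejected' one.
Rejected: {color=green, texture=matte, weight=10}, since texture is matte.
Accepted: {color=blue, texture=glossy, weight=4}, since texture is glossy.
Accepted: {color=black, texture=glossy, weight=4}, since texture is glossy.

Rejected, Accepted, Accepted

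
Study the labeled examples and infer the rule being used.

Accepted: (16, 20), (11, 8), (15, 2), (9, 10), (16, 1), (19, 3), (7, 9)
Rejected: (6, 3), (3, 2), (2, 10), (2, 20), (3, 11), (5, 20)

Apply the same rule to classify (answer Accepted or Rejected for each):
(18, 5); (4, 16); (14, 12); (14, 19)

Accepted, Rejected, Accepted, Accepted

All 'Accepted' examples share one property — first ≥ 7 — and every 'Rejected' example lacks it.
(18, 5): first 18 — qualifies, so Accepted. (4, 16): first 4 — does not pass, so Rejected. (14, 12): first 14 — qualifies, so Accepted. (14, 19): first 14 — qualifies, so Accepted.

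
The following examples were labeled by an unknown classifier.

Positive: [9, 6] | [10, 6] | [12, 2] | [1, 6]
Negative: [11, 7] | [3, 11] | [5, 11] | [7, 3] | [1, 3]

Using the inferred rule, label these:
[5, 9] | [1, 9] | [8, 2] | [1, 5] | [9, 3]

Negative, Negative, Positive, Negative, Negative

Rule: second is even. This holds for each 'Positive' example and fails for each 'Negative' one.
[5, 9]: second 9, doesn't qualify → Negative. [1, 9]: second 9, doesn't qualify → Negative. [8, 2]: second 2, meets the rule → Positive. [1, 5]: second 5, doesn't qualify → Negative. [9, 3]: second 3, doesn't qualify → Negative.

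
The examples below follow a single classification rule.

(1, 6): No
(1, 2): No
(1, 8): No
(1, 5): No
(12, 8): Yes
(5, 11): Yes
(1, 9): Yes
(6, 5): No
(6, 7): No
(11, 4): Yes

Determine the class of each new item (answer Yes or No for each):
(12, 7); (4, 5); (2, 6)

The simplest hypothesis consistent with all the labels is: max ≥ 9.
(12, 7) — max 12, hence Yes.
(4, 5) — max 5, hence No.
(2, 6) — max 6, hence No.

Yes, No, No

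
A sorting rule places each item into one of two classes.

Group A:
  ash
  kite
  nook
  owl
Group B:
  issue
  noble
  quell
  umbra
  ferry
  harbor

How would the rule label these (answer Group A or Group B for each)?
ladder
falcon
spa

The rule appears to be: length ≤ 4.
ladder — length 6, hence Group B. falcon — length 6, hence Group B. spa — length 3, hence Group A.

Group B, Group B, Group A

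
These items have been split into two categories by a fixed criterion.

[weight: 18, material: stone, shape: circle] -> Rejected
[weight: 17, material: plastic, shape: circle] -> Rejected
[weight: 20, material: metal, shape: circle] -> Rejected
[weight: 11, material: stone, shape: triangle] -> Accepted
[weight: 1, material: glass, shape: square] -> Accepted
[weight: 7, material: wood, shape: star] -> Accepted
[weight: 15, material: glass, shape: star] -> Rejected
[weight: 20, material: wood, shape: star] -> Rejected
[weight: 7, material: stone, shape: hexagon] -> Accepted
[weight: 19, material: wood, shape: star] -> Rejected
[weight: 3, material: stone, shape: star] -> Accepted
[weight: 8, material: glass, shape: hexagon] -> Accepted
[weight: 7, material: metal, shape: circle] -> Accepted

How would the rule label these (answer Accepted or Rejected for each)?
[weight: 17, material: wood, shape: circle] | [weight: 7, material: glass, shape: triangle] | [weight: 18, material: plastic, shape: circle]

Rejected, Accepted, Rejected

The classifier is using: weight ≤ 11.
[weight: 17, material: wood, shape: circle]: Rejected (weight = 17). [weight: 7, material: glass, shape: triangle]: Accepted (weight = 7). [weight: 18, material: plastic, shape: circle]: Rejected (weight = 18).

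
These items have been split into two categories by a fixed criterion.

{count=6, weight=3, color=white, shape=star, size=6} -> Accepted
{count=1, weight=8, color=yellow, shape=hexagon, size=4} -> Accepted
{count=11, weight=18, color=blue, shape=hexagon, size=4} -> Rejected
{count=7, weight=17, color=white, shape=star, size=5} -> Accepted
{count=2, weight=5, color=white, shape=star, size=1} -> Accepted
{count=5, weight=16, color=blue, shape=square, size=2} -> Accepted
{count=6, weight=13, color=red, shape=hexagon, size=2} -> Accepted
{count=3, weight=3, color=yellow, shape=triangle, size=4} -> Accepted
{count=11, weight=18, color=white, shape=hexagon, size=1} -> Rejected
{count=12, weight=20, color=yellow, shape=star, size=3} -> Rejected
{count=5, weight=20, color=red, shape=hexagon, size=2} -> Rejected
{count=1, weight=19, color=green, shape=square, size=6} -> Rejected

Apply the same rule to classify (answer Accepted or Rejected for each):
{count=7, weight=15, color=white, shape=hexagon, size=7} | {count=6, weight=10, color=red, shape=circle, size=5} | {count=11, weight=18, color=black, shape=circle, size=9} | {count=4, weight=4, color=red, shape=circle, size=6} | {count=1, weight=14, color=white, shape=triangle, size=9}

Accepted, Accepted, Rejected, Accepted, Accepted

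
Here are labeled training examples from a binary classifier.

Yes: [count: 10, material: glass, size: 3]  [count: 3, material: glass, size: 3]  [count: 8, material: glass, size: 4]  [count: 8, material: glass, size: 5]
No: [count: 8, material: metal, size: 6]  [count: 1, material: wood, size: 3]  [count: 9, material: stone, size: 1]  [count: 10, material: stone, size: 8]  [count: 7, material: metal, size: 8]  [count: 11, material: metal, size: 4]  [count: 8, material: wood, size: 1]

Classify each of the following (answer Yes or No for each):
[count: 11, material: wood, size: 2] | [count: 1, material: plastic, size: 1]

No, No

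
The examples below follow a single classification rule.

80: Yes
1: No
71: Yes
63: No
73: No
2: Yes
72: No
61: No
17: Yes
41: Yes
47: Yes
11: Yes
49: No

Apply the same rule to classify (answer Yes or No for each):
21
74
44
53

No, Yes, Yes, Yes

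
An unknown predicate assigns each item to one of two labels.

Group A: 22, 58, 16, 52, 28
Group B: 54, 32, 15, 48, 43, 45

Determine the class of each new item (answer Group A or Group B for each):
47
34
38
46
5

The pattern is that an item is 'Group A' exactly when: ≡ 4 (mod 6).
47 → 47 mod 6 = 5 → Group B.
34 → 34 mod 6 = 4 → Group A.
38 → 38 mod 6 = 2 → Group B.
46 → 46 mod 6 = 4 → Group A.
5 → 5 mod 6 = 5 → Group B.

Group B, Group A, Group B, Group A, Group B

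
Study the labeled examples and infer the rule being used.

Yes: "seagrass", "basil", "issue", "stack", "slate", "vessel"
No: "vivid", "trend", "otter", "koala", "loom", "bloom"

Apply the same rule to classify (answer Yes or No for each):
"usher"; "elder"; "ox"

Looking at the examples, the only property every 'Yes' case has and every 'No' case lacks is: contains 's'.
"usher" — has 's', hence Yes. "elder" — no 's', hence No. "ox" — no 's', hence No.

Yes, No, No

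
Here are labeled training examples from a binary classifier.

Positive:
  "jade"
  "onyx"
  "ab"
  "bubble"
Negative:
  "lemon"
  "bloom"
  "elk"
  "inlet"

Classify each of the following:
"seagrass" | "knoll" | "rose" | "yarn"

Every 'Positive' example satisfies: even length. None of the 'Negative' examples do.
"seagrass" — length 8, hence Positive.
"knoll" — length 5, hence Negative.
"rose" — length 4, hence Positive.
"yarn" — length 4, hence Positive.

Positive, Negative, Positive, Positive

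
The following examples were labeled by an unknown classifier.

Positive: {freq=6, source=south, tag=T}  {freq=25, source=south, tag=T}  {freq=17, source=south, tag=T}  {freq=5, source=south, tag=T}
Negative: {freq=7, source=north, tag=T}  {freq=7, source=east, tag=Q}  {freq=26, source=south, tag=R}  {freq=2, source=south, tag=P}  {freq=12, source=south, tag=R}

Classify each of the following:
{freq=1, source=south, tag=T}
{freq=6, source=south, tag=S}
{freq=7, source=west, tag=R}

Positive, Negative, Negative

A rule that fits every label: tag is T AND source is south — true of each 'Positive' example, false of each 'Negative' one.
Positive: {freq=1, source=south, tag=T}, since tag is T, source is south. Negative: {freq=6, source=south, tag=S}, since tag is S, source is south. Negative: {freq=7, source=west, tag=R}, since tag is R, source is west.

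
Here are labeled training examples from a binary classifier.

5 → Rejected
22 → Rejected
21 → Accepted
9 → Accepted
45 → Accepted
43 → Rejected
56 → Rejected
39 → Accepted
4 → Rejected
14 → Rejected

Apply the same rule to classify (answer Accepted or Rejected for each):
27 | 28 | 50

Accepted, Rejected, Rejected

'Accepted' ⟺ multiple of 3.
27: 27 = 3·9 — satisfies this, so Accepted.
28: 28 = 3·9 + 1 — does not satisfy this, so Rejected.
50: 50 = 3·16 + 2 — does not satisfy this, so Rejected.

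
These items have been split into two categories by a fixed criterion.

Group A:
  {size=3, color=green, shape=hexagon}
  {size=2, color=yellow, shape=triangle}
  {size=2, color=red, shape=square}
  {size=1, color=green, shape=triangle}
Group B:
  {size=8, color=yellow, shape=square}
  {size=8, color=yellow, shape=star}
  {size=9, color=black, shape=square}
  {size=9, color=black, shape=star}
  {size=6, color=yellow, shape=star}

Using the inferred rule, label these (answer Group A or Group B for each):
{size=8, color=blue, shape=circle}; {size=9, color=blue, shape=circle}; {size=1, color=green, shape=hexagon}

Group B, Group B, Group A

The pattern is that an item is 'Group A' exactly when: size ≤ 3.
{size=8, color=blue, shape=circle} → size = 8 → Group B.
{size=9, color=blue, shape=circle} → size = 9 → Group B.
{size=1, color=green, shape=hexagon} → size = 1 → Group A.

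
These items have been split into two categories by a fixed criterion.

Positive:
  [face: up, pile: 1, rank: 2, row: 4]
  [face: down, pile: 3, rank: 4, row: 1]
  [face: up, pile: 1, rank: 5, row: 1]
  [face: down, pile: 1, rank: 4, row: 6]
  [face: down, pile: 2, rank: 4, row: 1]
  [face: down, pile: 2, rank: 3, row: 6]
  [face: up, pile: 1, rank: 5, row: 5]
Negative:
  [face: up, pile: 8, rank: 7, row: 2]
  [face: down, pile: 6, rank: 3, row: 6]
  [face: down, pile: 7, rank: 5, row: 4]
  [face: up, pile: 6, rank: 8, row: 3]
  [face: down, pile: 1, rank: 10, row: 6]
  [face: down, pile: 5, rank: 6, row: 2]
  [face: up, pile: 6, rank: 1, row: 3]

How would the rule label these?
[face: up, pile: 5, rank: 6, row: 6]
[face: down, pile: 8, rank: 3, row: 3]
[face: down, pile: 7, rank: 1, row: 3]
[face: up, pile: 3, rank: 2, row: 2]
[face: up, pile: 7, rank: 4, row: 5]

Negative, Negative, Negative, Positive, Negative

The simplest hypothesis consistent with all the labels is: pile ≤ 3 AND rank ≤ 5.
[face: up, pile: 5, rank: 6, row: 6] → pile = 5, rank = 6 → Negative. [face: down, pile: 8, rank: 3, row: 3] → pile = 8, rank = 3 → Negative. [face: down, pile: 7, rank: 1, row: 3] → pile = 7, rank = 1 → Negative. [face: up, pile: 3, rank: 2, row: 2] → pile = 3, rank = 2 → Positive. [face: up, pile: 7, rank: 4, row: 5] → pile = 7, rank = 4 → Negative.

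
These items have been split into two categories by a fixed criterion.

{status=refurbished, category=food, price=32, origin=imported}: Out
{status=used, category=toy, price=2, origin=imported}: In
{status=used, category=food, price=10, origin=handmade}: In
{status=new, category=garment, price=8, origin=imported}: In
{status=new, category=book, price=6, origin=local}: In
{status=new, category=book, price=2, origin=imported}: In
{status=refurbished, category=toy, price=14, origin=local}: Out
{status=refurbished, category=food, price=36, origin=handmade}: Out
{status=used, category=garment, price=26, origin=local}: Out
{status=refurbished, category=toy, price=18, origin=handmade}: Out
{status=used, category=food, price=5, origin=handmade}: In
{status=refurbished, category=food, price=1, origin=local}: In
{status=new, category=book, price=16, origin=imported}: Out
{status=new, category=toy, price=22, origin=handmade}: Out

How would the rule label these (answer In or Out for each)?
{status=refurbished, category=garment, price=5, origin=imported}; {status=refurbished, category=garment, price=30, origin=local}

Rule: price ≤ 10. This holds for each 'In' example and fails for each 'Out' one.

In, Out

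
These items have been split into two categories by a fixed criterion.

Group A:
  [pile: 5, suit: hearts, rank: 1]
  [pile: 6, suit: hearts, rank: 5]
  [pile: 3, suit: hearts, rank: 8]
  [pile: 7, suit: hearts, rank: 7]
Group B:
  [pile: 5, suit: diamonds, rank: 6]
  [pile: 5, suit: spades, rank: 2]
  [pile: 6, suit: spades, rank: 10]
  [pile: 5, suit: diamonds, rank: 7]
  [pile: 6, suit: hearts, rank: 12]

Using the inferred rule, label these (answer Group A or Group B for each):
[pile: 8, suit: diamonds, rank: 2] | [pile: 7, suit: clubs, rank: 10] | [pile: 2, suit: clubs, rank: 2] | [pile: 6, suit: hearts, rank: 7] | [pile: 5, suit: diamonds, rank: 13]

Group B, Group B, Group B, Group A, Group B

One predicate separates the groups cleanly: suit is hearts AND rank ≤ 8.
[pile: 8, suit: diamonds, rank: 2]: suit is diamonds, rank = 2 — doesn't match, so Group B. [pile: 7, suit: clubs, rank: 10]: suit is clubs, rank = 10 — doesn't match, so Group B. [pile: 2, suit: clubs, rank: 2]: suit is clubs, rank = 2 — doesn't match, so Group B. [pile: 6, suit: hearts, rank: 7]: suit is hearts, rank = 7 — has this property, so Group A. [pile: 5, suit: diamonds, rank: 13]: suit is diamonds, rank = 13 — doesn't match, so Group B.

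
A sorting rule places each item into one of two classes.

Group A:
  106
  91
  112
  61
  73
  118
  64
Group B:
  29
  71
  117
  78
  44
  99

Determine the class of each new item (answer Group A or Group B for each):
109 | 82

Group A, Group A

Comparing the two groups points to one rule — ≡ 1 (mod 3).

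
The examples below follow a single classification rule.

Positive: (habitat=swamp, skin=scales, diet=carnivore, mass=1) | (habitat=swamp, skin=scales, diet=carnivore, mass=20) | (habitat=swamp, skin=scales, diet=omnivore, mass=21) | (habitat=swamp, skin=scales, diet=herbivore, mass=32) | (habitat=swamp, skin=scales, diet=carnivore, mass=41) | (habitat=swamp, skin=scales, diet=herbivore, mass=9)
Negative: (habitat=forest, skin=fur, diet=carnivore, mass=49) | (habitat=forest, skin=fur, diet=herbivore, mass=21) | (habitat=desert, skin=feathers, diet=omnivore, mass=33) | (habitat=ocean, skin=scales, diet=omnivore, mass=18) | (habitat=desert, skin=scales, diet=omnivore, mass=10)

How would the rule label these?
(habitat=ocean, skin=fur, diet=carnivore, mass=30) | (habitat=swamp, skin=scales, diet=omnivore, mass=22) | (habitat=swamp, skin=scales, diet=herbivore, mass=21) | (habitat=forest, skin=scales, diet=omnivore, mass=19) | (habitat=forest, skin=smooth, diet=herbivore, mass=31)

The simplest hypothesis consistent with all the labels is: habitat is swamp.
(habitat=ocean, skin=fur, diet=carnivore, mass=30) — habitat is ocean, hence Negative. (habitat=swamp, skin=scales, diet=omnivore, mass=22) — habitat is swamp, hence Positive. (habitat=swamp, skin=scales, diet=herbivore, mass=21) — habitat is swamp, hence Positive. (habitat=forest, skin=scales, diet=omnivore, mass=19) — habitat is forest, hence Negative. (habitat=forest, skin=smooth, diet=herbivore, mass=31) — habitat is forest, hence Negative.

Negative, Positive, Positive, Negative, Negative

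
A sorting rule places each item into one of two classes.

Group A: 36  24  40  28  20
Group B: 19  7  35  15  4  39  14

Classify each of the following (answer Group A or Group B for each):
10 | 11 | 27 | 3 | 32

Group B, Group B, Group B, Group B, Group A

A rule that fits every label: even AND at least 15 — true of each 'Group A' example, false of each 'Group B' one.
10: 10 is even, 10 < 15, fails this test → Group B.
11: 11 is odd, 11 < 15, fails this test → Group B.
27: 27 is odd, 27 ≥ 15, fails this test → Group B.
3: 3 is odd, 3 < 15, fails this test → Group B.
32: 32 is even, 32 ≥ 15, passes → Group A.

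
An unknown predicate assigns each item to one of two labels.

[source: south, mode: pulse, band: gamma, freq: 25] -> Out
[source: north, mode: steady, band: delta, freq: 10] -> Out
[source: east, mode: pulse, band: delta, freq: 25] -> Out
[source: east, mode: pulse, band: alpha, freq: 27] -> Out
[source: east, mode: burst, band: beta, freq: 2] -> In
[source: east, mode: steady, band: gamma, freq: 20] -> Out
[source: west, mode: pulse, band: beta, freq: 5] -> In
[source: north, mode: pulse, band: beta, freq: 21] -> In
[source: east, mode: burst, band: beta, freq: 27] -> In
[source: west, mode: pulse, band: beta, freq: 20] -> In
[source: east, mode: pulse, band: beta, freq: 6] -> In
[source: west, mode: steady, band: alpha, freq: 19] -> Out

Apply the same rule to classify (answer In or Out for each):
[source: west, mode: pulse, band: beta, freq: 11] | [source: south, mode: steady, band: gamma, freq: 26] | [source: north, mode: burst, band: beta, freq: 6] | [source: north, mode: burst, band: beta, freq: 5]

The simplest hypothesis consistent with all the labels is: band is beta.
[source: west, mode: pulse, band: beta, freq: 11] — band is beta, hence In. [source: south, mode: steady, band: gamma, freq: 26] — band is gamma, hence Out. [source: north, mode: burst, band: beta, freq: 6] — band is beta, hence In. [source: north, mode: burst, band: beta, freq: 5] — band is beta, hence In.

In, Out, In, In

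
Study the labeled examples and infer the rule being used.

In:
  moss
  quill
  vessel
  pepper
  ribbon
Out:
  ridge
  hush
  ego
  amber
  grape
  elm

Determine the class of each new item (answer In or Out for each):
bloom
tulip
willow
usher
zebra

In, Out, In, Out, Out

The pattern is that an item is 'In' exactly when: has a double letter.
bloom → 'oo' doubled → In. tulip → no doubled letter → Out. willow → 'll' doubled → In. usher → no doubled letter → Out. zebra → no doubled letter → Out.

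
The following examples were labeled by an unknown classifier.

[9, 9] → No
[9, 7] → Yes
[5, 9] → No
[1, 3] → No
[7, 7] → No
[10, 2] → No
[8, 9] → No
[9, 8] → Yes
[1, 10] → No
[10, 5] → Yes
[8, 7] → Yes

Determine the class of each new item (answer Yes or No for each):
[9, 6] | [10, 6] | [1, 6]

One predicate separates the groups cleanly: first > second AND sum ≥ 14.
[9, 6]: 9 > 6, 9+6 = 15 — passes, so Yes. [10, 6]: 10 > 6, 10+6 = 16 — passes, so Yes. [1, 6]: 1 < 6, 1+6 = 7 — does not satisfy this, so No.

Yes, Yes, No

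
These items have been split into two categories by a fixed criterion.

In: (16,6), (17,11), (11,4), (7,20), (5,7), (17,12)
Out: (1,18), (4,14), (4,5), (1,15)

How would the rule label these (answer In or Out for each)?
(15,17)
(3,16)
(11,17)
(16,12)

The distinguishing property — first ≥ 5 — holds for all the 'In' cases and none of the 'Out' cases.
(15,17): first 15 — checks out, so In. (3,16): first 3 — lacks this property, so Out. (11,17): first 11 — checks out, so In. (16,12): first 16 — checks out, so In.

In, Out, In, In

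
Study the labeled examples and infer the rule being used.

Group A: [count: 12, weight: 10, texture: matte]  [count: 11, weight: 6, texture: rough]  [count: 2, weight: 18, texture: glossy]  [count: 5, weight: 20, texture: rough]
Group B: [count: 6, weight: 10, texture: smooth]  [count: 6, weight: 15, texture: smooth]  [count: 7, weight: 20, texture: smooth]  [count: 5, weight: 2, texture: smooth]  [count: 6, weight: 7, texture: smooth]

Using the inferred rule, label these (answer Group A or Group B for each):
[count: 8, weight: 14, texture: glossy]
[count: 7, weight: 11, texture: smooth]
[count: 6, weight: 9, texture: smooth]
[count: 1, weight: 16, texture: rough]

Group A, Group B, Group B, Group A

Comparing the two groups points to one rule — texture is not smooth.
[count: 8, weight: 14, texture: glossy] — texture is glossy, hence Group A.
[count: 7, weight: 11, texture: smooth] — texture is smooth, hence Group B.
[count: 6, weight: 9, texture: smooth] — texture is smooth, hence Group B.
[count: 1, weight: 16, texture: rough] — texture is rough, hence Group A.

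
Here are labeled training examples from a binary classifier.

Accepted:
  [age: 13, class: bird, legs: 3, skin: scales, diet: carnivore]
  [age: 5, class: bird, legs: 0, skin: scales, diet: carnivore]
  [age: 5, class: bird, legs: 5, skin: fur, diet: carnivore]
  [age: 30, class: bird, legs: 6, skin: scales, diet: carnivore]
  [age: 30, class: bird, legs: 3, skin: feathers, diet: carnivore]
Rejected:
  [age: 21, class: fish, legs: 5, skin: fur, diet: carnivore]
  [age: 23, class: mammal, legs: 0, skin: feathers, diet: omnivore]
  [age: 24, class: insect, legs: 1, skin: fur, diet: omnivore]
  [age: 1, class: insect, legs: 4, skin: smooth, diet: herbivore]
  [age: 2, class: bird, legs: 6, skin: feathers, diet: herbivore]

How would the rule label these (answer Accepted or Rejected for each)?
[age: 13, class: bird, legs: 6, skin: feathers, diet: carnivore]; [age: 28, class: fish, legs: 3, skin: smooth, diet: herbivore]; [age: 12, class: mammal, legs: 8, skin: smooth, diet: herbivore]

Accepted, Rejected, Rejected

The simplest hypothesis consistent with all the labels is: class is bird AND diet is carnivore.
[age: 13, class: bird, legs: 6, skin: feathers, diet: carnivore]: class is bird, diet is carnivore, satisfies this → Accepted. [age: 28, class: fish, legs: 3, skin: smooth, diet: herbivore]: class is fish, diet is herbivore, fails this test → Rejected. [age: 12, class: mammal, legs: 8, skin: smooth, diet: herbivore]: class is mammal, diet is herbivore, fails this test → Rejected.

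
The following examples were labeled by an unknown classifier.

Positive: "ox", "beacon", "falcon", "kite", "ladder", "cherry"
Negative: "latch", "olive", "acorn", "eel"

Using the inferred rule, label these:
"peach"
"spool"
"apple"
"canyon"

Negative, Negative, Negative, Positive

Every 'Positive' example satisfies: even length. None of the 'Negative' examples do.
"peach": Negative (length 5). "spool": Negative (length 5). "apple": Negative (length 5). "canyon": Positive (length 6).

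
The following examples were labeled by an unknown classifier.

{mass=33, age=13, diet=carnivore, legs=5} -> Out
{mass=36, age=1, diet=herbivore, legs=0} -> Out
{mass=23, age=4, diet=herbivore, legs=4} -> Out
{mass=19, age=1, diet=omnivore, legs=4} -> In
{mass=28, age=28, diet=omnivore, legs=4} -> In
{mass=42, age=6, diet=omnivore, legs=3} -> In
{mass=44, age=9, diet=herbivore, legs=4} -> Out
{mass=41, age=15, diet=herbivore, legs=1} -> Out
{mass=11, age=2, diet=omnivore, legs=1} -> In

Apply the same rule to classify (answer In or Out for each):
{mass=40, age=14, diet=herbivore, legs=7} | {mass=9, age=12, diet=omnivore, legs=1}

The rule appears to be: diet is omnivore.
{mass=40, age=14, diet=herbivore, legs=7}: diet is herbivore — does not satisfy this, so Out. {mass=9, age=12, diet=omnivore, legs=1}: diet is omnivore — checks out, so In.

Out, In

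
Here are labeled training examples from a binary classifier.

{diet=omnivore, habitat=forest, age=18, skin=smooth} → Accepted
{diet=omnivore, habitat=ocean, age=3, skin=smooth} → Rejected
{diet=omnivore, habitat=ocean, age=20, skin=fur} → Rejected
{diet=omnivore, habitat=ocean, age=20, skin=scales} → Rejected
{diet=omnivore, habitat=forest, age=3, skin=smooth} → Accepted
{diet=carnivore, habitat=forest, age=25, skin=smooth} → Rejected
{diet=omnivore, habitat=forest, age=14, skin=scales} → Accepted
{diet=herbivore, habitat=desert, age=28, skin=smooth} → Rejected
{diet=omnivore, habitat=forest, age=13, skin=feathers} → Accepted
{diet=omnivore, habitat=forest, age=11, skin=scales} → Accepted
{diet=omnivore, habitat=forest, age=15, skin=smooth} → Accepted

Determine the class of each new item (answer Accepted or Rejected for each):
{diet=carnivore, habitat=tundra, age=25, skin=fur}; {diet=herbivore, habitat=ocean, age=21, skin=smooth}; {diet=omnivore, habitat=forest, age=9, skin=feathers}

Rejected, Rejected, Accepted

The classifier is using: diet is omnivore AND habitat is forest.
{diet=carnivore, habitat=tundra, age=25, skin=fur}: diet is carnivore, habitat is tundra, doesn't match → Rejected. {diet=herbivore, habitat=ocean, age=21, skin=smooth}: diet is herbivore, habitat is ocean, doesn't match → Rejected. {diet=omnivore, habitat=forest, age=9, skin=feathers}: diet is omnivore, habitat is forest, checks out → Accepted.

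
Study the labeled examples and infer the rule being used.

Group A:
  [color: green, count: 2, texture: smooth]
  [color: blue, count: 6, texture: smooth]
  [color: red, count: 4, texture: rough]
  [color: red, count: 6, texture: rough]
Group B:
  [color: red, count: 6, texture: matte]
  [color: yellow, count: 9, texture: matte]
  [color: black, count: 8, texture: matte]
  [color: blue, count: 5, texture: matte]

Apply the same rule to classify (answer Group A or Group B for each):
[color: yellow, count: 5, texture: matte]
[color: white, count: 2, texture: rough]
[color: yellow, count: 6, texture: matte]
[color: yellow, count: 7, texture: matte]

Group B, Group A, Group B, Group B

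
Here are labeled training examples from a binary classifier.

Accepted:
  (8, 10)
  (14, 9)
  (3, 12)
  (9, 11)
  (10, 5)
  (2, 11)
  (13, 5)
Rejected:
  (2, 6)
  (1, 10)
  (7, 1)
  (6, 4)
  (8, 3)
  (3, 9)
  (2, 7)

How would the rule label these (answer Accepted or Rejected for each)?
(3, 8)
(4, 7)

Rejected, Rejected

The classifier is using: sum ≥ 13.
Rejected: (3, 8), since 3+8 = 11. Rejected: (4, 7), since 4+7 = 11.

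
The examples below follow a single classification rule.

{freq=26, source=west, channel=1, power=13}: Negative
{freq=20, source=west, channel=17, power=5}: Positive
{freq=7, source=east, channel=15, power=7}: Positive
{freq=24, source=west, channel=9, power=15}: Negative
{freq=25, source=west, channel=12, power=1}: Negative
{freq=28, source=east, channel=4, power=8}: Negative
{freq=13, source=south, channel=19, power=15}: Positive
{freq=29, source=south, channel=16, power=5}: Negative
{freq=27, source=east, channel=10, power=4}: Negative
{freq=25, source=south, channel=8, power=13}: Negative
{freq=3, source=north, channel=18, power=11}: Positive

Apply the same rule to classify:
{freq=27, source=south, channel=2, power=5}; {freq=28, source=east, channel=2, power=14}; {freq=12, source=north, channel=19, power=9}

All 'Positive' examples share one property — freq ≤ 20 — and every 'Negative' example lacks it.
{freq=27, source=south, channel=2, power=5}: freq = 27 — lacks this property, so Negative.
{freq=28, source=east, channel=2, power=14}: freq = 28 — lacks this property, so Negative.
{freq=12, source=north, channel=19, power=9}: freq = 12 — passes, so Positive.

Negative, Negative, Positive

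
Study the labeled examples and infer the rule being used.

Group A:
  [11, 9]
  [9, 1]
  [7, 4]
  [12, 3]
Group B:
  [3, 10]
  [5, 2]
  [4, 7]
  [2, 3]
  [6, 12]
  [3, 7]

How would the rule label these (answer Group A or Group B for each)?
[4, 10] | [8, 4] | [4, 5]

Group B, Group A, Group B

The classifier is using: first ≥ 7.
[4, 10] → first 4 → Group B.
[8, 4] → first 8 → Group A.
[4, 5] → first 4 → Group B.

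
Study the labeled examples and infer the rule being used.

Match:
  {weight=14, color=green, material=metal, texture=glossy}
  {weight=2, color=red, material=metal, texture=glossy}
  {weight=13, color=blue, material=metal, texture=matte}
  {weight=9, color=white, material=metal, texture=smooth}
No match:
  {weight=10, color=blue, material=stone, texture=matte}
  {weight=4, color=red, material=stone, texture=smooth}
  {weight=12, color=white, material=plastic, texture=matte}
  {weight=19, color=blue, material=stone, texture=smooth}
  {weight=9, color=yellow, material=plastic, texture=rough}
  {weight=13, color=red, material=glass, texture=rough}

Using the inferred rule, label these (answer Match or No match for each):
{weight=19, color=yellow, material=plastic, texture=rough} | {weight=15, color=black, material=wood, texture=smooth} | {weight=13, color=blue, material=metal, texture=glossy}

The simplest hypothesis consistent with all the labels is: material is metal.

No match, No match, Match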